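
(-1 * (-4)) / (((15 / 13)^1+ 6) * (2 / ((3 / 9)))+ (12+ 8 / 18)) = 0.07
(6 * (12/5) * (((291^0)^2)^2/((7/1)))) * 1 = 72/35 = 2.06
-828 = -828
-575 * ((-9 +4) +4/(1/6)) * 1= -10925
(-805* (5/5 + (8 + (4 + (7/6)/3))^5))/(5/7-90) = 621512287708697/236196000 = 2631341.29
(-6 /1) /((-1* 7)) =6 /7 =0.86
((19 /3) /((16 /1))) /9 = 19 /432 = 0.04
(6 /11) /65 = 6 /715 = 0.01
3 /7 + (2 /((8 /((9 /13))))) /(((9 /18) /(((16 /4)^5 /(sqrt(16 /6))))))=217.49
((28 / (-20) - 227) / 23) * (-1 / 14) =571 / 805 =0.71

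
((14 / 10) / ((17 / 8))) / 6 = 28 / 255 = 0.11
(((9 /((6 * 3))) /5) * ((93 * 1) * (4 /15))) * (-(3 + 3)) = -372 /25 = -14.88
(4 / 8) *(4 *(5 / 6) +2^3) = 17 / 3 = 5.67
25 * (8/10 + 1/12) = 265/12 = 22.08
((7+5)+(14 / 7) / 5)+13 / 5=15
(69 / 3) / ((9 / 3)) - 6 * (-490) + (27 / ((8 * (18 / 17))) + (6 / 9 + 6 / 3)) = 2953.52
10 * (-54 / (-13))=540 / 13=41.54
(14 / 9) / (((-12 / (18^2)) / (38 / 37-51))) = 77658 / 37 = 2098.86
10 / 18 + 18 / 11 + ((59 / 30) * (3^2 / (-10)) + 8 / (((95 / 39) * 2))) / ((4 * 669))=367763581 / 167785200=2.19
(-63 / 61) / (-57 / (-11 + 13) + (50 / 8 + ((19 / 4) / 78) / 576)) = 11321856 / 243912953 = 0.05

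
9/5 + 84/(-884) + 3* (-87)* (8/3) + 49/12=-9152207/13260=-690.21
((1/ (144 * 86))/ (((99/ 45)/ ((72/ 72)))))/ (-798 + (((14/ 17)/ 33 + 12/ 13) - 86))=-1105/ 26584724544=-0.00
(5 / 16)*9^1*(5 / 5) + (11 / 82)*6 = 2373 / 656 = 3.62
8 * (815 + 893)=13664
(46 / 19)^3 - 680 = -665.81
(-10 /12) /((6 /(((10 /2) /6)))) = -25 /216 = -0.12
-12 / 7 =-1.71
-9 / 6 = -3 / 2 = -1.50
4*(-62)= -248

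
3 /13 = 0.23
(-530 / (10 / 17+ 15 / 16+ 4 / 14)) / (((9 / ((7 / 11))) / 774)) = -607490240 / 37939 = -16012.29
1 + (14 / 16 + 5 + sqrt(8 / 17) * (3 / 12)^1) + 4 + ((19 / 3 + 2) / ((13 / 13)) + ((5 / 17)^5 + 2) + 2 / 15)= 21.52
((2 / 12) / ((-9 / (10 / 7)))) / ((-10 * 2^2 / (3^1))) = 1 / 504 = 0.00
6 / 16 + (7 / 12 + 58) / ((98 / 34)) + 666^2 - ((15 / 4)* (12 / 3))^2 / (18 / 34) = 521146399 / 1176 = 443151.70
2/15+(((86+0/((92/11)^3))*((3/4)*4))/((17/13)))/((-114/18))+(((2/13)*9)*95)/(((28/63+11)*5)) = -186317366/6487455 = -28.72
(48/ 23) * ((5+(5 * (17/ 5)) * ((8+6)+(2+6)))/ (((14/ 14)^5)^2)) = 18192/ 23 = 790.96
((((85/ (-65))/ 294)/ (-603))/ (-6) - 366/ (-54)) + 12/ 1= 259659019/ 13827996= 18.78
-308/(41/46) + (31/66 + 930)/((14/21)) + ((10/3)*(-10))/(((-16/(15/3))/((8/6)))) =17275631/16236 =1064.03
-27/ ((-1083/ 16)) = 144/ 361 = 0.40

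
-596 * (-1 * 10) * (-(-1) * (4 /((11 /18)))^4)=160168181760 /14641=10939702.33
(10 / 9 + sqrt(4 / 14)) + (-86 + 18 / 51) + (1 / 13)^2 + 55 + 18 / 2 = -530845 / 25857 + sqrt(14) / 7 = -20.00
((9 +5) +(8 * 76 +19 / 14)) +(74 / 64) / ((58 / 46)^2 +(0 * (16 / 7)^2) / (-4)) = 117567523 / 188384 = 624.08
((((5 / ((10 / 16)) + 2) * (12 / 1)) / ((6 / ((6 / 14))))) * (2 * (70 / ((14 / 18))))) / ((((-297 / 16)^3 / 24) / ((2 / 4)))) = -6553600 / 2264031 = -2.89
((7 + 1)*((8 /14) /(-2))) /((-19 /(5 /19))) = 80 /2527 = 0.03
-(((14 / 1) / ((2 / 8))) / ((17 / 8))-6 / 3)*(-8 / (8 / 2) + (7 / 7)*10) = -194.82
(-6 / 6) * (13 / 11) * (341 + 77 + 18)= -5668 / 11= -515.27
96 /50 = 48 /25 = 1.92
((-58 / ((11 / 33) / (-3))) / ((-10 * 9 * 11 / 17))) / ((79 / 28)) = -13804 / 4345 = -3.18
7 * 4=28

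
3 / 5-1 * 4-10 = -67 / 5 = -13.40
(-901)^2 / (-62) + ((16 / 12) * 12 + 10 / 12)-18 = -13094.73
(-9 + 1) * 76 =-608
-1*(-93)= 93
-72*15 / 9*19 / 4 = -570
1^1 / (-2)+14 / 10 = 9 / 10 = 0.90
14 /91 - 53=-687 /13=-52.85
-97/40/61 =-97/2440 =-0.04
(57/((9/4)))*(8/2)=304/3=101.33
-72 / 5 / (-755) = 72 / 3775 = 0.02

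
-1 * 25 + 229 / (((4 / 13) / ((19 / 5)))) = 56063 / 20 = 2803.15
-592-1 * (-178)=-414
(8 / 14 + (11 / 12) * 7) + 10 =1427 / 84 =16.99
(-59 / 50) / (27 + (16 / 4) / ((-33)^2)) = -0.04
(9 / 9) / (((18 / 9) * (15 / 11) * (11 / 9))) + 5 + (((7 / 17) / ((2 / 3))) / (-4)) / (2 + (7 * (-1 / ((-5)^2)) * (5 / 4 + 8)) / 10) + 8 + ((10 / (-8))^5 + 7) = 2600300667 / 151536640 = 17.16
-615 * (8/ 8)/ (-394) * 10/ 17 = 3075/ 3349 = 0.92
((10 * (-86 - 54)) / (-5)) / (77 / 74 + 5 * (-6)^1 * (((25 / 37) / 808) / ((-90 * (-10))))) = 50225280 / 186643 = 269.10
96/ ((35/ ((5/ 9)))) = 32/ 21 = 1.52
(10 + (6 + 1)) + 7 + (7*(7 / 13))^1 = 361 / 13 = 27.77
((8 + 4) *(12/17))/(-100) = -36/425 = -0.08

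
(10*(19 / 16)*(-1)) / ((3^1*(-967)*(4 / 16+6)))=19 / 29010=0.00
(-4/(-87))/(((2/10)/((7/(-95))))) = -28/1653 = -0.02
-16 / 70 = -8 / 35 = -0.23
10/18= 0.56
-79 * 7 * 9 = -4977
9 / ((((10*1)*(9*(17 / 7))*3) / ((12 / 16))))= 7 / 680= 0.01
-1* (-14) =14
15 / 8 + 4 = 47 / 8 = 5.88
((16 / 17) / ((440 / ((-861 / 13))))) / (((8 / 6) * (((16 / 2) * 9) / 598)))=-6601 / 7480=-0.88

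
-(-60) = 60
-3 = -3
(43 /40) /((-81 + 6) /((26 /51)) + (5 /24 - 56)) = -1677 /316535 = -0.01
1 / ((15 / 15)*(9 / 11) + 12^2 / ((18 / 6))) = 11 / 537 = 0.02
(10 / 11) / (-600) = -1 / 660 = -0.00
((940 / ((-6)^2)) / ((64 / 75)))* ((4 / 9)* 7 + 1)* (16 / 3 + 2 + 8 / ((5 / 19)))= 12303425 / 2592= 4746.69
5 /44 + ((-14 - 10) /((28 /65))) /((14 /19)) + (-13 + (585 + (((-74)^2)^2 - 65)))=64651988173 /2156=29987007.50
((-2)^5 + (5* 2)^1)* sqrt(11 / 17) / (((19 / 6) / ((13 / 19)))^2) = -133848* sqrt(187) / 2215457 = -0.83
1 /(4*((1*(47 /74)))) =37 /94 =0.39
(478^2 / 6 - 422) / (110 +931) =112976 / 3123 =36.18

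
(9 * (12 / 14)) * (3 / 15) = 54 / 35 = 1.54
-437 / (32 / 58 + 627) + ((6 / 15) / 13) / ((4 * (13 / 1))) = -0.70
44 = 44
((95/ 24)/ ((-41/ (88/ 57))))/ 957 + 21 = 674158/ 32103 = 21.00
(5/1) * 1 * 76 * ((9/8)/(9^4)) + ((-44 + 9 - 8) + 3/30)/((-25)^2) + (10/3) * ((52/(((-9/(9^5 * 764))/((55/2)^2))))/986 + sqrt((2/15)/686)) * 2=-1496884953407035969/1123115625 + 4 * sqrt(105)/441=-1332796837.64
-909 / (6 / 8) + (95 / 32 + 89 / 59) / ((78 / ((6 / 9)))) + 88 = -248278651 / 220896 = -1123.96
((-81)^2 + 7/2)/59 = 13129/118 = 111.26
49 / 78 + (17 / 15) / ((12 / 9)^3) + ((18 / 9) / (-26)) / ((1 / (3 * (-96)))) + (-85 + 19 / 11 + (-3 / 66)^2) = -90620633 / 1510080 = -60.01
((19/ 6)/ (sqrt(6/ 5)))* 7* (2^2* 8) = 647.53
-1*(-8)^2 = -64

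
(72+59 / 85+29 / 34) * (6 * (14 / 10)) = 262563 / 425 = 617.80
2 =2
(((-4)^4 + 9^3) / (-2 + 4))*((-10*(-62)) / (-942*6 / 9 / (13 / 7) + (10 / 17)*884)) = 10075 / 6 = 1679.17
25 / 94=0.27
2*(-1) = -2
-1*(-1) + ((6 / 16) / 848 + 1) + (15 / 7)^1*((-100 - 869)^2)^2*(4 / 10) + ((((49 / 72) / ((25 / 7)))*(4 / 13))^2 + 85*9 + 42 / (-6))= 307032210330092342957053 / 406289520000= 755698080349.43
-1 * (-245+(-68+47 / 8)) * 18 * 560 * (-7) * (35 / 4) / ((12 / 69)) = -4361236425 / 4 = -1090309106.25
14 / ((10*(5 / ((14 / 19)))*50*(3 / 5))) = 49 / 7125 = 0.01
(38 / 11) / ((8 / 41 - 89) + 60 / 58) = -45182 / 1147949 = -0.04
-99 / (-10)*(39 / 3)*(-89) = -114543 / 10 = -11454.30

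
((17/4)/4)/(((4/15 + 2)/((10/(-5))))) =-15/16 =-0.94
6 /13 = 0.46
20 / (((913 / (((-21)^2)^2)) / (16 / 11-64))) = -266460.08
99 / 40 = 2.48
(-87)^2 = 7569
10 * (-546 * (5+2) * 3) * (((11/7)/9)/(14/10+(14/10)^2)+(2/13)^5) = -511374595/85683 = -5968.22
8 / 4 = 2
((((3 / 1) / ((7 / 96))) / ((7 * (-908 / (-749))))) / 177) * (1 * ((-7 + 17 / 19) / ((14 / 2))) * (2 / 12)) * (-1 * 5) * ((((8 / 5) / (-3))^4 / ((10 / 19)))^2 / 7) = 3956537294848 / 58867021951171875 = 0.00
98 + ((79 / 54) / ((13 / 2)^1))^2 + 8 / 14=98.62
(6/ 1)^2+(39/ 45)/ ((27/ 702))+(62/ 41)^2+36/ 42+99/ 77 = 11113271/ 176505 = 62.96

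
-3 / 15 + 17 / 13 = 72 / 65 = 1.11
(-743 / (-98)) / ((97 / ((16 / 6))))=2972 / 14259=0.21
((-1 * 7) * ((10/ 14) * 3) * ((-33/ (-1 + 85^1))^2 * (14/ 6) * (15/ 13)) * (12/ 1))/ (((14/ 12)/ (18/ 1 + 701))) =-58724325/ 1274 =-46094.45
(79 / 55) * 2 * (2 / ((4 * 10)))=79 / 550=0.14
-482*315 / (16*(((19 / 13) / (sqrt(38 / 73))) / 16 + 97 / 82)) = -7246.37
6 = 6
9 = 9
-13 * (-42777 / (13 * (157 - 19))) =309.98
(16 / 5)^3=4096 / 125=32.77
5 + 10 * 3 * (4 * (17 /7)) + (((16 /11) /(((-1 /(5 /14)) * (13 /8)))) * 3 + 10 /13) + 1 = 297536 /1001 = 297.24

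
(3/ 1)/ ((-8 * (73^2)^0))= -3/ 8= -0.38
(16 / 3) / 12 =4 / 9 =0.44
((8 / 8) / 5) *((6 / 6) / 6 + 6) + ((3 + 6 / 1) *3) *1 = 847 / 30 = 28.23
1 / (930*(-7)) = -1 / 6510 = -0.00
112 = 112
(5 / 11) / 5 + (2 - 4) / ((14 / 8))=-81 / 77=-1.05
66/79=0.84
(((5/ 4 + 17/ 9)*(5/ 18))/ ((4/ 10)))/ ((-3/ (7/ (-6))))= 19775/ 23328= 0.85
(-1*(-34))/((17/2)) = 4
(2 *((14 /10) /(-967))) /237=-0.00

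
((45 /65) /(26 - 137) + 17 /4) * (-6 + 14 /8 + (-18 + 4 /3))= -2049415 /23088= -88.77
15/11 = 1.36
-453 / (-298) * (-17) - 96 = -36309 / 298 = -121.84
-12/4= -3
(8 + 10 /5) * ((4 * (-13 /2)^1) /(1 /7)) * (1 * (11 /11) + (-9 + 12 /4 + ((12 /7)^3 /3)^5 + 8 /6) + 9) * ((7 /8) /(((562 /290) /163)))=-204456024108375980200 /81677435773101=-2503213.06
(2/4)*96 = 48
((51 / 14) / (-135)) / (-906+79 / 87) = 493 / 16536030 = 0.00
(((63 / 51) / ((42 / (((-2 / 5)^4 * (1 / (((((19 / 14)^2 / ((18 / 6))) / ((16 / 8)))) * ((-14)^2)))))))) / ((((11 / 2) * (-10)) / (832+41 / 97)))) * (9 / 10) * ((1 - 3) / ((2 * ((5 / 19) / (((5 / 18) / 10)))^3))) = 0.00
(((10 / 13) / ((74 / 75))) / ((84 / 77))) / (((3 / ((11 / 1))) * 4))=15125 / 23088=0.66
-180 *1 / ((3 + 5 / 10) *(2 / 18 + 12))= -3240 / 763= -4.25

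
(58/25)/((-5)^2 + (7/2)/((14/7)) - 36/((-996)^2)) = 0.09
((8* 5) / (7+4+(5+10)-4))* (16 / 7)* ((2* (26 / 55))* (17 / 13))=4352 / 847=5.14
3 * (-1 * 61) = -183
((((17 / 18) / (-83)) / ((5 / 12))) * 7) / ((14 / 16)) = -272 / 1245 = -0.22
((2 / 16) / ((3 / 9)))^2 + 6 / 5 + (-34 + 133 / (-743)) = -7807653 / 237760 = -32.84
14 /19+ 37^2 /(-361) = -1103 /361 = -3.06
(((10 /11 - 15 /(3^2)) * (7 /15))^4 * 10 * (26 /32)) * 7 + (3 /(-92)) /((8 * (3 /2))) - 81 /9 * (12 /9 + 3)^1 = -1347335371903 /35349933168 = -38.11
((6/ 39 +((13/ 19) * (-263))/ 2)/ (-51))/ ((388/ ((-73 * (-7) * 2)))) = 22673581/ 4887636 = 4.64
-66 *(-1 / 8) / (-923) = -33 / 3692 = -0.01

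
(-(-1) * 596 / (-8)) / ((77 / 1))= -149 / 154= -0.97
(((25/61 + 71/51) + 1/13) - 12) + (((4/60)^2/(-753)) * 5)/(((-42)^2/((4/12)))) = -24466760090261/2417405101020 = -10.12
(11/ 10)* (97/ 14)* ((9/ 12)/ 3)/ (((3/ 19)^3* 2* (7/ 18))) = 7318553/ 11760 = 622.33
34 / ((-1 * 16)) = -17 / 8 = -2.12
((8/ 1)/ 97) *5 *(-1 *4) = -160/ 97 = -1.65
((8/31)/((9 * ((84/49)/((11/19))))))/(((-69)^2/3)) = 154/25238061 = 0.00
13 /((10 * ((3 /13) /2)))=169 /15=11.27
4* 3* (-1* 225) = -2700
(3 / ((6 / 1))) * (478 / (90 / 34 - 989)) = -4063 / 16768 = -0.24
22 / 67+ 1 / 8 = 243 / 536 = 0.45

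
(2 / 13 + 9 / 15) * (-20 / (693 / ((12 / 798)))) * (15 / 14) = -20 / 57057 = -0.00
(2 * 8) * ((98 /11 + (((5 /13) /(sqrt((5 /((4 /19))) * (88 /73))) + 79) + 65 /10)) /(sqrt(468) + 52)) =-24924 * sqrt(13) /6149 - 12 * sqrt(1983410) /1518803 + 8 * sqrt(152570) /116831 + 16616 /473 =20.53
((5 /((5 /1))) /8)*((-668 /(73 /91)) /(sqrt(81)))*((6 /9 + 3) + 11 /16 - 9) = 3388931 /63072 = 53.73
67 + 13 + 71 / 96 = 7751 / 96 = 80.74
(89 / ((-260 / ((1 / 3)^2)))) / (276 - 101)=-89 / 409500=-0.00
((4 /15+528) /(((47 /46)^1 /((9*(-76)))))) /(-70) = 5936208 /1175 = 5052.09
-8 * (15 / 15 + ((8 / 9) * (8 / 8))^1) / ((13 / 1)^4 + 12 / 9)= -136 / 257061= -0.00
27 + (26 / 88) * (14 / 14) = 1201 / 44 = 27.30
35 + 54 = 89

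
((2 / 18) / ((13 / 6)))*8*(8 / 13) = 0.25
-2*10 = -20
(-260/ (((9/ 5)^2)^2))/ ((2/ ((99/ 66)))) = -40625/ 2187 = -18.58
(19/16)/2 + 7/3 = 281/96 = 2.93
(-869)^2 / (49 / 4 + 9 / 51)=60770.35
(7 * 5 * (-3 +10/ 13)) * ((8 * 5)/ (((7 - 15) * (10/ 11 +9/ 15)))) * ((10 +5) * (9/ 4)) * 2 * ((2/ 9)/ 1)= 4186875/ 1079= 3880.33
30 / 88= 15 / 44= 0.34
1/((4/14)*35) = 1/10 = 0.10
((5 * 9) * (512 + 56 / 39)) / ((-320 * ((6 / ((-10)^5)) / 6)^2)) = -9386250000000 / 13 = -722019230769.23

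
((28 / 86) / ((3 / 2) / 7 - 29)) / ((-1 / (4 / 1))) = 784 / 17329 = 0.05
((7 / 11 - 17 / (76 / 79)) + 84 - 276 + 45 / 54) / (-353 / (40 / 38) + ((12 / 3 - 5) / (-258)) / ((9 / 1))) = 1010397015 / 1627444753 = 0.62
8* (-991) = -7928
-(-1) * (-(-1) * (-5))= -5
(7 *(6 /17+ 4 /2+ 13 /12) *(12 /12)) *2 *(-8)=-19628 /51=-384.86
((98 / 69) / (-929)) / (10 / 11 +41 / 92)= -4312 / 3820977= -0.00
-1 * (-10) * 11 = 110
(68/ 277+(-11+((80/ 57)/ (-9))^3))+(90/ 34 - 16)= -15328527742834/ 635741827173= -24.11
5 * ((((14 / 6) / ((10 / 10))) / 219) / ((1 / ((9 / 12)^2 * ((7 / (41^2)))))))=245 / 1963408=0.00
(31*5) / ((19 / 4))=620 / 19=32.63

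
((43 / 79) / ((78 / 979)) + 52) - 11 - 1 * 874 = -5090849 / 6162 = -826.17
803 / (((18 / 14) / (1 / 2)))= 5621 / 18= 312.28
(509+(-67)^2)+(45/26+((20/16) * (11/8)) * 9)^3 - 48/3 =724953885547/71991296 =10070.02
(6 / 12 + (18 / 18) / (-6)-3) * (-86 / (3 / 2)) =1376 / 9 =152.89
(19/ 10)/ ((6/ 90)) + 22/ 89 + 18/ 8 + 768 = 284443/ 356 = 799.00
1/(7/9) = 9/7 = 1.29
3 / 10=0.30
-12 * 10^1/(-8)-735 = -720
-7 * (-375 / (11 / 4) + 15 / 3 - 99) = 1612.55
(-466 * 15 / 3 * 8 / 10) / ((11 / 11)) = -1864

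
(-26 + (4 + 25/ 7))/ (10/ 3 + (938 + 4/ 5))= -1935/ 98924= -0.02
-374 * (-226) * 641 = 54179884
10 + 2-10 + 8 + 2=12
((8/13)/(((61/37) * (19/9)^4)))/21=647352/723411871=0.00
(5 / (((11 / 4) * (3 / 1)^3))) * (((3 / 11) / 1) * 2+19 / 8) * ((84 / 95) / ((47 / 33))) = 3598 / 29469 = 0.12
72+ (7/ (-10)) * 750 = -453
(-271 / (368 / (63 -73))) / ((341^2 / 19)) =25745 / 21395704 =0.00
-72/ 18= -4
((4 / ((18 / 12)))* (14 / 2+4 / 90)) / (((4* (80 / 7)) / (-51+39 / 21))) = -13631 / 675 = -20.19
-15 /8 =-1.88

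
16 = 16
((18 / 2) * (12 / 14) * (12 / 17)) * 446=289008 / 119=2428.64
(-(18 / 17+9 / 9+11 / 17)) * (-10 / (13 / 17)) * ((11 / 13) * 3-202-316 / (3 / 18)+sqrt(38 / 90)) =-12530860 / 169+92 * sqrt(95) / 39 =-74124.11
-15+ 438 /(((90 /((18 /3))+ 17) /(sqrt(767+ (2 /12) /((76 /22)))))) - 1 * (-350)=335+ 4453 * sqrt(2679) /608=714.08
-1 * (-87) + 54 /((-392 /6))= 8445 /98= 86.17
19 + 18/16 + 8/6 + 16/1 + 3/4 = 917/24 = 38.21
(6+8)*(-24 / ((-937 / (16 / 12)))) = 448 / 937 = 0.48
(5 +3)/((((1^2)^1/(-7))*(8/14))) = -98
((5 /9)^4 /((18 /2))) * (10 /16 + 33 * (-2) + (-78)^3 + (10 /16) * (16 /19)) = -45088600625 /8975448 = -5023.55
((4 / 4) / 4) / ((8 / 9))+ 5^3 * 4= 16009 / 32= 500.28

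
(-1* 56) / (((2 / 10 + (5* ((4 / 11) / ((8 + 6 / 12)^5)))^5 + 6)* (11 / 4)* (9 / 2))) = -0.73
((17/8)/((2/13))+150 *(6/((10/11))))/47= 16061/752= 21.36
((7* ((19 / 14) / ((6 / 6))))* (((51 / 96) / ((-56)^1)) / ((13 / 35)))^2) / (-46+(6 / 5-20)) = -686375 / 7176978432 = -0.00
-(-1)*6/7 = 6/7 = 0.86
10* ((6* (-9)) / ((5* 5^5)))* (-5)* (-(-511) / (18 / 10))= 6132 / 125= 49.06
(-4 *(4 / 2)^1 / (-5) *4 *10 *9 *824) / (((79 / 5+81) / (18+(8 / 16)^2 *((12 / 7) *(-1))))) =72973440 / 847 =86155.18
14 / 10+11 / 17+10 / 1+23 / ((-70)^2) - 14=-162289 / 83300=-1.95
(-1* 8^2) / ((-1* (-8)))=-8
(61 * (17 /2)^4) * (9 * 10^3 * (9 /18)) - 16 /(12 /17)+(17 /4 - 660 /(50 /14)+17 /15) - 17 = 8597441623 /6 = 1432906937.17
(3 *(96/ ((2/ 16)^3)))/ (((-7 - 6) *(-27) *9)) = 46.68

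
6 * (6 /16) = 9 /4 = 2.25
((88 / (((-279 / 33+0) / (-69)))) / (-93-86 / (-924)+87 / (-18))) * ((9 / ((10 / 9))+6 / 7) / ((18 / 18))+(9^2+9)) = -424112502 / 583265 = -727.14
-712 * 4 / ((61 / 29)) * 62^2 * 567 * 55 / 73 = -9900727562880 / 4453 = -2223383688.05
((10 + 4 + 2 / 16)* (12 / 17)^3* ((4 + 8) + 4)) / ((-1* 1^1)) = -390528 / 4913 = -79.49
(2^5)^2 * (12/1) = 12288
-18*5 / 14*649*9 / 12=-87615 / 28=-3129.11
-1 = -1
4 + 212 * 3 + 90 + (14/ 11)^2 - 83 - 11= 637.62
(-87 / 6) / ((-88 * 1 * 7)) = 29 / 1232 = 0.02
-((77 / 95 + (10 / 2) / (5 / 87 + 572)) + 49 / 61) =-467960513 / 288411355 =-1.62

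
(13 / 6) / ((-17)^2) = 0.01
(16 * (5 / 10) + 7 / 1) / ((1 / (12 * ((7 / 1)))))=1260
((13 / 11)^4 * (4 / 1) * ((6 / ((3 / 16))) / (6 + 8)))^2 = 3341233033216 / 10503585169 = 318.10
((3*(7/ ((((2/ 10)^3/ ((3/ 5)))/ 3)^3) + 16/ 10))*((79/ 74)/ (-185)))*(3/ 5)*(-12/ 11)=1700734252878/ 1882375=903504.48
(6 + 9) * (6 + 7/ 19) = 1815/ 19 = 95.53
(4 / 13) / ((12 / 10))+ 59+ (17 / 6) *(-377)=-78695 / 78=-1008.91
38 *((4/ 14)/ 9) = 76/ 63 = 1.21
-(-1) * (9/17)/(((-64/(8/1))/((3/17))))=-27/2312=-0.01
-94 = -94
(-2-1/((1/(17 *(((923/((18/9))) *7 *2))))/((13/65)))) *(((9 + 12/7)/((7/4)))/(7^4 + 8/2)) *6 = -7908984/23569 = -335.57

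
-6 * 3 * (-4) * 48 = 3456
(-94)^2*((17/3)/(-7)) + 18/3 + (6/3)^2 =-150002/21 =-7142.95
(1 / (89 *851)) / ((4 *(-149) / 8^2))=-16 / 11285111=-0.00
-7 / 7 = -1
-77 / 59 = -1.31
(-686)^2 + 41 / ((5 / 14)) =2353554 / 5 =470710.80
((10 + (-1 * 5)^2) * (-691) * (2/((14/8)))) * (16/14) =-221120/7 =-31588.57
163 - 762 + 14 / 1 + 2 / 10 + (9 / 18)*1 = -5843 / 10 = -584.30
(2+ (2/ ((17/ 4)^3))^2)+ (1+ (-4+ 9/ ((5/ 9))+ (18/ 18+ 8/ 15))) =6058775579/ 362063535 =16.73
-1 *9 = -9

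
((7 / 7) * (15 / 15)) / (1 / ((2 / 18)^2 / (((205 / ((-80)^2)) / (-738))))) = -2560 / 9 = -284.44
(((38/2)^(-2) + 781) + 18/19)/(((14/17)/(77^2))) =2032303658/361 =5629650.02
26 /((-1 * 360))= -13 /180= -0.07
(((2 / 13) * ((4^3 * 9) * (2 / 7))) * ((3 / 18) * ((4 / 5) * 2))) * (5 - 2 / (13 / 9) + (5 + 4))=503808 / 5915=85.17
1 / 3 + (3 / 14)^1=0.55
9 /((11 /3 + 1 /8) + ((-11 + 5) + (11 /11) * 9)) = 216 /163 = 1.33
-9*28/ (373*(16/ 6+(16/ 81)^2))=-59049/ 236482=-0.25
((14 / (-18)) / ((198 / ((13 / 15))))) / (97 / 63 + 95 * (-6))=637 / 106364610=0.00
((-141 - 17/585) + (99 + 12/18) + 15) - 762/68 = -747233/19890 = -37.57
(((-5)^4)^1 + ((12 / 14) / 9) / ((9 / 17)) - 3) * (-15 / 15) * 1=-117592 / 189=-622.18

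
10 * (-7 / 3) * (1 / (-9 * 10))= 7 / 27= 0.26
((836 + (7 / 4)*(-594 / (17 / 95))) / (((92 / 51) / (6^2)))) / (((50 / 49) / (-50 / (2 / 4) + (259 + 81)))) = -2684329956 / 115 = -23341999.62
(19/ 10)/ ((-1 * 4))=-19/ 40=-0.48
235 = 235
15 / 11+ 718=7913 / 11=719.36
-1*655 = -655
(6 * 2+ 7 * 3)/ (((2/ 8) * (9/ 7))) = 308/ 3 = 102.67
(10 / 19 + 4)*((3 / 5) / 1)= 258 / 95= 2.72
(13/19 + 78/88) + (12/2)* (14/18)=15643/2508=6.24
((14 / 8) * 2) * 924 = 3234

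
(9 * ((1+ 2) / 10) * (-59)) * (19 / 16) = -30267 / 160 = -189.17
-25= -25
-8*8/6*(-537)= 5728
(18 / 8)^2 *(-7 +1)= -243 / 8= -30.38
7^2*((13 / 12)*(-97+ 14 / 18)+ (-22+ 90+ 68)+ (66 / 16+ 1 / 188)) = 17853199 / 10152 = 1758.59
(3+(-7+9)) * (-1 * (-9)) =45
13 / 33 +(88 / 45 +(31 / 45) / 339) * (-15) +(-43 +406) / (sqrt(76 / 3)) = -324086 / 11187 +363 * sqrt(57) / 38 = 43.15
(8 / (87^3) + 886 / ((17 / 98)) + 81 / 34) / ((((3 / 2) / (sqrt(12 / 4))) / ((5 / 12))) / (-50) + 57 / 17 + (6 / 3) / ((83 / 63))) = 1674808653247134875 * sqrt(3) / 324001918806783516 + 11721286641258296875 / 11172479958854604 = 1058.07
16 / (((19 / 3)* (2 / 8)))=192 / 19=10.11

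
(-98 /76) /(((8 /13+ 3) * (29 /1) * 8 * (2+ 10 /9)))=-819 /1657408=-0.00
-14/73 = -0.19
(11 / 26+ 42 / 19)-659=-324245 / 494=-656.37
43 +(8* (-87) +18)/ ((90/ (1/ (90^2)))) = 5224387/ 121500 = 43.00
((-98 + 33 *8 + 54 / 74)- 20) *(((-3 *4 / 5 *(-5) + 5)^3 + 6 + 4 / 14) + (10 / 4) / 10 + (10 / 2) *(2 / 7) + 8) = 723225.60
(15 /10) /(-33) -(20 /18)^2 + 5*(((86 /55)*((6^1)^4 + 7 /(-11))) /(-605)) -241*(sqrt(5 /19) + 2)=-5929836343 /11859210 -241*sqrt(95) /19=-623.65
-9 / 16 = -0.56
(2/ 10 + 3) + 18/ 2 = 61/ 5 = 12.20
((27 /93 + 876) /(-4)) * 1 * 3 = -81495 /124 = -657.22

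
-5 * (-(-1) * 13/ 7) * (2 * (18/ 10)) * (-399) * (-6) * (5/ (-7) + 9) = -4641624/ 7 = -663089.14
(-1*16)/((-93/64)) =1024/93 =11.01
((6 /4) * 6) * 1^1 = 9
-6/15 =-2/5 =-0.40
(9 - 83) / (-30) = 37 / 15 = 2.47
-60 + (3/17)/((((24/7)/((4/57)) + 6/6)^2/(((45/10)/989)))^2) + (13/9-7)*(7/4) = -619180020019377824083/8880669609839757252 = -69.72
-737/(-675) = 737/675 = 1.09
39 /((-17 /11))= -429 /17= -25.24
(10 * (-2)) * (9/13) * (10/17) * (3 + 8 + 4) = -27000/221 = -122.17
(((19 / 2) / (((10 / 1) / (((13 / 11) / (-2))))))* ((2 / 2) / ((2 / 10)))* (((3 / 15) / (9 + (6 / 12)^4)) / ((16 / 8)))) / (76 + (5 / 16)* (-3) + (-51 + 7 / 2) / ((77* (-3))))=-82992 / 201688475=-0.00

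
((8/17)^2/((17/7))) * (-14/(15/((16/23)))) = -100352/1694985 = -0.06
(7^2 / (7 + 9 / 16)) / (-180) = -196 / 5445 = -0.04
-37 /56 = -0.66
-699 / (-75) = 233 / 25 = 9.32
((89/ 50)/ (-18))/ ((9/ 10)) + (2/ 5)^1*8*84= 217639/ 810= 268.69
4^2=16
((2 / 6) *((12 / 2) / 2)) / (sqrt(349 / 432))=12 *sqrt(1047) / 349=1.11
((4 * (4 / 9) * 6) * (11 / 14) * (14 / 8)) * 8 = 352 / 3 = 117.33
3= 3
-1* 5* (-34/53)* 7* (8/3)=9520/159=59.87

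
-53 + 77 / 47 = -2414 / 47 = -51.36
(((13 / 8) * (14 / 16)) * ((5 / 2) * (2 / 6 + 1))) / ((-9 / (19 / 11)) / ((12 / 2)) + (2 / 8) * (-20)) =-8645 / 10704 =-0.81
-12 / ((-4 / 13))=39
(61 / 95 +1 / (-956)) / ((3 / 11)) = 213477 / 90820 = 2.35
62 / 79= 0.78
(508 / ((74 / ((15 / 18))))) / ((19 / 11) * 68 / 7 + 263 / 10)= 488950 / 3681981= 0.13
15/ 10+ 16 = 35/ 2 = 17.50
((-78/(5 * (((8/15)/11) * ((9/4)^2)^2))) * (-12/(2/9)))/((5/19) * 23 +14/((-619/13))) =19570304/166239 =117.72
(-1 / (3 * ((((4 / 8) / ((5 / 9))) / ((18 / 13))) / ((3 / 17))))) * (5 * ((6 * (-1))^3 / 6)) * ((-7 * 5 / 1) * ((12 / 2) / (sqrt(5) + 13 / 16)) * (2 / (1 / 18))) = -40395.79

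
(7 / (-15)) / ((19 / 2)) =-14 / 285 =-0.05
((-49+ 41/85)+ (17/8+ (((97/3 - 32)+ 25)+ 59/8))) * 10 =-6979/51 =-136.84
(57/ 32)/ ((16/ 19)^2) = 20577/ 8192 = 2.51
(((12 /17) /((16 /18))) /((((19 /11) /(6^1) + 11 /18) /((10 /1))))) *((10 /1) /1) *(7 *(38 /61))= 35550900 /92293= 385.20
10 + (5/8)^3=5245/512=10.24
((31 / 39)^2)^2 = 923521 / 2313441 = 0.40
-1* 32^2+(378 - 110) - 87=-843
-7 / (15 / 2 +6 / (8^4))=-14336 / 15363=-0.93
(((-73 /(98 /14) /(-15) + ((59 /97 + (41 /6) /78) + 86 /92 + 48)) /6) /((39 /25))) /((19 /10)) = 45977442575 /16247364588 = 2.83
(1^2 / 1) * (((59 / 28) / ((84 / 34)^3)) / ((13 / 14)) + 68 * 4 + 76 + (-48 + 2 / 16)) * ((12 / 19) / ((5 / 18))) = 578417053 / 847210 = 682.73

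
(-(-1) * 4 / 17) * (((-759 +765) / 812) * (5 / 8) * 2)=15 / 6902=0.00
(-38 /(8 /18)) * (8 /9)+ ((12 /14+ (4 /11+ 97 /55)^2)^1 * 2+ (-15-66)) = -3096529 /21175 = -146.24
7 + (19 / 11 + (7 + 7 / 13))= 2326 / 143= 16.27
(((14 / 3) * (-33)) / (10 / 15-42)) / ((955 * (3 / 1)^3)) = 0.00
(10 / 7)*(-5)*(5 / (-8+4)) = 125 / 14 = 8.93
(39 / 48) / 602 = 13 / 9632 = 0.00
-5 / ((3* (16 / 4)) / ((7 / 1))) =-35 / 12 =-2.92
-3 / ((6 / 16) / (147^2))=-172872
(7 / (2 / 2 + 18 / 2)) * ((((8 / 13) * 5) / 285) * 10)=56 / 741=0.08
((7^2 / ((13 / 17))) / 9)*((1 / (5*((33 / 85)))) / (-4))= -14161 / 15444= -0.92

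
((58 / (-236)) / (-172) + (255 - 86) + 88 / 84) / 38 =72477625 / 16196208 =4.47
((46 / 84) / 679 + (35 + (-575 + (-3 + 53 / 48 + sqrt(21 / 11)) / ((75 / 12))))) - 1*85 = -297206291 / 475300 + 4*sqrt(231) / 275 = -625.08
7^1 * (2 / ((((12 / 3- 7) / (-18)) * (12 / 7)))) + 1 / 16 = 785 / 16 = 49.06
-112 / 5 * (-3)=336 / 5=67.20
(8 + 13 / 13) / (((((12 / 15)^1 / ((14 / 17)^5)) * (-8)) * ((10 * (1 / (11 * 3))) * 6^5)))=-184877 / 817837632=-0.00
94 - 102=-8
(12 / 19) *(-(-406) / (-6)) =-812 / 19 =-42.74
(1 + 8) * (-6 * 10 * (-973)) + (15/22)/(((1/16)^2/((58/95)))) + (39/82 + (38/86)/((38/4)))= 387278778121/736934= 525527.09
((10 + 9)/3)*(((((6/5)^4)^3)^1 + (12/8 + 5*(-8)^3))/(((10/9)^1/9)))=-638640888901389/4882812500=-130793.65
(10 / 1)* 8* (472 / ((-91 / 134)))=-5059840 / 91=-55602.64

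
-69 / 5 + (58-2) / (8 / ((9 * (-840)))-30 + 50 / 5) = -16.60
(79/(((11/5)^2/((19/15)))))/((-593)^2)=7505/127648587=0.00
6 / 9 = 2 / 3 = 0.67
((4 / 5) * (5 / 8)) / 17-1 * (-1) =1.03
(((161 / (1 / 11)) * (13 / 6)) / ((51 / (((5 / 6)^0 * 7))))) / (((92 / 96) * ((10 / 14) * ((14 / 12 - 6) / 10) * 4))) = -196196 / 493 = -397.96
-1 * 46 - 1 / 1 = -47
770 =770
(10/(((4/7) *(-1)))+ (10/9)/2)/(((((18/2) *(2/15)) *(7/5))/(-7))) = 7625/108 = 70.60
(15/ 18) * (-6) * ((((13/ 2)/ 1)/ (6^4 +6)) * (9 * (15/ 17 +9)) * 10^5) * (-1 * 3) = 351000000/ 527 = 666034.16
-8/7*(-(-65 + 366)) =344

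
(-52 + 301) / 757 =249 / 757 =0.33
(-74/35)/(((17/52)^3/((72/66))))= -124859904/1891505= -66.01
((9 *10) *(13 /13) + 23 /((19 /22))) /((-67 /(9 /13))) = -1.21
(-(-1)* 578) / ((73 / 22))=12716 / 73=174.19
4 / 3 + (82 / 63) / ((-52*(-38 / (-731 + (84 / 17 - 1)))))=25114 / 29393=0.85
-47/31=-1.52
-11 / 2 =-5.50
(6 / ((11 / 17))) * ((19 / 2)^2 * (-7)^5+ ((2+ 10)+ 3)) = -309430617 / 22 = -14065028.05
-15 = -15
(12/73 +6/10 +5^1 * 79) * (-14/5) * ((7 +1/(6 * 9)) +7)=-765461746/49275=-15534.48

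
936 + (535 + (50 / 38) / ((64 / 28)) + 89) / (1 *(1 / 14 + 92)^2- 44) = 117589784671 / 125620172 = 936.07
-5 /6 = -0.83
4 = 4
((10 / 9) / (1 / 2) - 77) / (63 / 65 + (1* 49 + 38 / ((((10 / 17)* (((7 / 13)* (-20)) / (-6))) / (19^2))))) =-3062150 / 534105729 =-0.01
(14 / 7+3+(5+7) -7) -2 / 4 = 19 / 2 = 9.50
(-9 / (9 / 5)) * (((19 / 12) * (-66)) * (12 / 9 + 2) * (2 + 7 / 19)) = 4125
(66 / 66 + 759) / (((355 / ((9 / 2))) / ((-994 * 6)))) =-57456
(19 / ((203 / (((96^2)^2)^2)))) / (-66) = -22844003334488064 / 2233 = -10230185102771.19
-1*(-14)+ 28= 42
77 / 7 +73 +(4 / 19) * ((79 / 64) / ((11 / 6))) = 140685 / 1672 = 84.14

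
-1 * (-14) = 14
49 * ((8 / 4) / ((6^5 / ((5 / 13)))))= 245 / 50544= 0.00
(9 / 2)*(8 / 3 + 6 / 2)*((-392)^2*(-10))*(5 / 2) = -97960800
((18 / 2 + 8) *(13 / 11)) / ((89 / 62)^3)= 52670488 / 7754659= 6.79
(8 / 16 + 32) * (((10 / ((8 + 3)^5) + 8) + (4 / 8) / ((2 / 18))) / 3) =261709175 / 1932612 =135.42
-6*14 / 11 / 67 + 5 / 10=569 / 1474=0.39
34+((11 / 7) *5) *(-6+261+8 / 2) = 2069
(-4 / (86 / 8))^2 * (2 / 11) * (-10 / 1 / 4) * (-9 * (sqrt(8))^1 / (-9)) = -2560 * sqrt(2) / 20339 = -0.18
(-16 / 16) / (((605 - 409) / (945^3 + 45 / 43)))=-9072017730 / 2107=-4305656.26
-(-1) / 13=1 / 13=0.08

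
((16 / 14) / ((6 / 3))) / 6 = 2 / 21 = 0.10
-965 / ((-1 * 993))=965 / 993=0.97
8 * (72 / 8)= 72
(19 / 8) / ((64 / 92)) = 437 / 128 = 3.41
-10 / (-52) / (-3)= -5 / 78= -0.06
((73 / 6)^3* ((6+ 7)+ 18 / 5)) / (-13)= -32288411 / 14040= -2299.74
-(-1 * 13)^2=-169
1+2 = 3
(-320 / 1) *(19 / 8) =-760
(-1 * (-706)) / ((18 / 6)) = 706 / 3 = 235.33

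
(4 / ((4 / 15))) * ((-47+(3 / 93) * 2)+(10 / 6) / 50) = -43619 / 62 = -703.53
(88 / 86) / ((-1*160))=-11 / 1720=-0.01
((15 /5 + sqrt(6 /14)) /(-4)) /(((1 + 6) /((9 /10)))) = -27 /280 - 9*sqrt(21) /1960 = -0.12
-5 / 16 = -0.31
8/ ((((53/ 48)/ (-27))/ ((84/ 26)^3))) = -768144384/ 116441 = -6596.85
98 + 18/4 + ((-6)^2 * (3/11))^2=48133/242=198.90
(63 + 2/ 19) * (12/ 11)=68.84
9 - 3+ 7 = 13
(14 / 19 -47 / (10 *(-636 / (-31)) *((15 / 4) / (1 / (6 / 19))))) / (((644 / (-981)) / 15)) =-161039107 / 12970160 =-12.42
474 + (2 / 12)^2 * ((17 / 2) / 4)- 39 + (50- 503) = -5167 / 288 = -17.94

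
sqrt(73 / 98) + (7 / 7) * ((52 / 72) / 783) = 13 / 14094 + sqrt(146) / 14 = 0.86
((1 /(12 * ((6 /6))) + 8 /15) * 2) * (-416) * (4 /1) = -2052.27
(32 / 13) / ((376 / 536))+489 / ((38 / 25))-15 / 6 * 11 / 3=11007173 / 34827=316.05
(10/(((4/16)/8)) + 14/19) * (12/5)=769.77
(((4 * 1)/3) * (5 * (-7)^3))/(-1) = 6860/3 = 2286.67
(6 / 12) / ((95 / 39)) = 39 / 190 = 0.21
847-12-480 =355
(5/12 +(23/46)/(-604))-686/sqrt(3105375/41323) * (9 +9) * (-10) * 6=1507/3624 +218736 * sqrt(645)/65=85465.11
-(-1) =1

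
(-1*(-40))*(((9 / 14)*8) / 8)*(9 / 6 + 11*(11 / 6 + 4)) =11820 / 7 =1688.57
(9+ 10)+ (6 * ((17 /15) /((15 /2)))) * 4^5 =71057 /75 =947.43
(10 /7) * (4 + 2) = 60 /7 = 8.57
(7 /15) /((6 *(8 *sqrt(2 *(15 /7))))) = 7 *sqrt(210) /21600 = 0.00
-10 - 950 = -960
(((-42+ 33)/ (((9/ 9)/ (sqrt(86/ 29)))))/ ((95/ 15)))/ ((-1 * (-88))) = -0.03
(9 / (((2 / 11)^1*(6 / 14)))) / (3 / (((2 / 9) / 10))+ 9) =77 / 96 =0.80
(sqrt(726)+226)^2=4972* sqrt(6)+51802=63980.86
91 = 91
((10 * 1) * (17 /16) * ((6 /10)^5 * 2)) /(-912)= -1377 /760000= -0.00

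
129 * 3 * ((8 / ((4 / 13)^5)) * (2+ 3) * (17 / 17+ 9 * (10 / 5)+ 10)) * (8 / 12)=6945035565 / 64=108516180.70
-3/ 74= -0.04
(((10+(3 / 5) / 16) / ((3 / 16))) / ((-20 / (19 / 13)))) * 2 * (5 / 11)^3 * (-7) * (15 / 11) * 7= 49.10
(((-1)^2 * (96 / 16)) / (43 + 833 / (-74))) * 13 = 1924 / 783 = 2.46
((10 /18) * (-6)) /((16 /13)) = -65 /24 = -2.71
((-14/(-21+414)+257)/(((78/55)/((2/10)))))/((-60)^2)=1110857/110354400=0.01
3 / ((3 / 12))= 12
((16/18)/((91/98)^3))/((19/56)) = 1229312/375687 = 3.27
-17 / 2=-8.50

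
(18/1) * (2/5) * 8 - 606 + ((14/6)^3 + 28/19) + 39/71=-97189916/182115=-533.67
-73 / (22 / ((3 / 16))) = -0.62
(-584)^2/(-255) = -341056/255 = -1337.47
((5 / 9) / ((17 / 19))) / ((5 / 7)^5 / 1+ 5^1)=319333 / 2667096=0.12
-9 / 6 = -3 / 2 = -1.50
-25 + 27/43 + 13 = -489/43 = -11.37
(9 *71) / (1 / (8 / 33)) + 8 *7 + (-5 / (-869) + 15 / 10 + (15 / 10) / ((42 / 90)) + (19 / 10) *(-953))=-97028161 / 60830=-1595.07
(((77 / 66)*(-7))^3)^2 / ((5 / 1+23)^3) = 40353607 / 2985984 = 13.51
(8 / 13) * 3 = 1.85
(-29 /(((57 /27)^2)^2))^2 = 36202292361 /16983563041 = 2.13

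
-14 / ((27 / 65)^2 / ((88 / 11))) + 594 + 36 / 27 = -39202 / 729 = -53.78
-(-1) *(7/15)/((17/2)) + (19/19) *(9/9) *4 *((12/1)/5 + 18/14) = 26414/1785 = 14.80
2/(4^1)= 1/2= 0.50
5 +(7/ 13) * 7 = 114/ 13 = 8.77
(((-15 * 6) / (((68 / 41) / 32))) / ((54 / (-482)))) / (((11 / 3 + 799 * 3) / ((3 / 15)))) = 1.29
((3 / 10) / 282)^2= 1 / 883600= 0.00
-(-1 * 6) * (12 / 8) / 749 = 9 / 749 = 0.01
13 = 13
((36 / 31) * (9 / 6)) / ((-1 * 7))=-54 / 217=-0.25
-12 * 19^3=-82308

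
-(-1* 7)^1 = 7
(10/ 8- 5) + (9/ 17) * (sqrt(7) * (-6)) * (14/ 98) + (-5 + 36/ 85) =-9.53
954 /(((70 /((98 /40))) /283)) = 944937 /100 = 9449.37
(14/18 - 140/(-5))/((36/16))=1036/81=12.79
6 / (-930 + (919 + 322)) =6 / 311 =0.02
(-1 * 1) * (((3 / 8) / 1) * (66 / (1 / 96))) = -2376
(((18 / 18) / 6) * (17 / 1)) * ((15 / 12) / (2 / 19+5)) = 1615 / 2328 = 0.69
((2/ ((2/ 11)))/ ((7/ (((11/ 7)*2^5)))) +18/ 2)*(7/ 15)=4313/ 105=41.08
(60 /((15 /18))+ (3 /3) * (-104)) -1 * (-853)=821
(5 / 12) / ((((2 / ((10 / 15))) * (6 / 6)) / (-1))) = -0.14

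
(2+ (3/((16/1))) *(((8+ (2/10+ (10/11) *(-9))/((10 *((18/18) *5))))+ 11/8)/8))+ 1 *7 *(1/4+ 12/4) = 35152107/1408000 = 24.97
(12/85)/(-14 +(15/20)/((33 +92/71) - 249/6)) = -8184/817615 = -0.01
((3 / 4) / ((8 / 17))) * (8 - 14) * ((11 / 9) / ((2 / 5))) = -935 / 32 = -29.22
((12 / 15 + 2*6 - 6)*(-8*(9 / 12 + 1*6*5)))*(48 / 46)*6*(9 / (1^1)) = -10839744 / 115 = -94258.64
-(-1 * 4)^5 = 1024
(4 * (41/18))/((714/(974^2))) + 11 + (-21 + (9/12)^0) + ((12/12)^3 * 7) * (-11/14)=12091.23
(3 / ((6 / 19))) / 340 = 19 / 680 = 0.03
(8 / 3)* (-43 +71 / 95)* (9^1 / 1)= -96336 / 95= -1014.06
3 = 3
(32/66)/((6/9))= 8/11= 0.73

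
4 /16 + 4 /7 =23 /28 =0.82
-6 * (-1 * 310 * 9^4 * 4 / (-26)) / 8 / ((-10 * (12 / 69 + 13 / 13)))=519777 / 26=19991.42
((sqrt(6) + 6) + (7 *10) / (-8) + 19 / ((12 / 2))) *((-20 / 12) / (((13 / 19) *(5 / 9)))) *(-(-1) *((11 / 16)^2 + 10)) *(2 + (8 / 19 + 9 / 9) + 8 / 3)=-930307 *sqrt(6) / 3328 - 4651535 / 39936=-801.20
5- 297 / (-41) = 502 / 41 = 12.24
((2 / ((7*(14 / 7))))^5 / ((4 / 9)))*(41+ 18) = 531 / 67228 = 0.01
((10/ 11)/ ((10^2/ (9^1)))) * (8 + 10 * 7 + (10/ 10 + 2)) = 729/ 110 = 6.63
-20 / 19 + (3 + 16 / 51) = 2.26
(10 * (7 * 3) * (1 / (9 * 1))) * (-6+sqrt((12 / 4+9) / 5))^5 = -306432+1714944 * sqrt(15) / 25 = -40754.02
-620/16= -155/4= -38.75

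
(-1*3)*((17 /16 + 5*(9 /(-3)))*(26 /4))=8697 /32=271.78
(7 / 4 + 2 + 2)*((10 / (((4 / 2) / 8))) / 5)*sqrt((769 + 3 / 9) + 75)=46*sqrt(7599) / 3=1336.64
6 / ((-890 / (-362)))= 1086 / 445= 2.44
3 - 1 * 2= 1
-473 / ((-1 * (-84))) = -473 / 84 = -5.63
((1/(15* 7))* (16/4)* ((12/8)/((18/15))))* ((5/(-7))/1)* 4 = -0.14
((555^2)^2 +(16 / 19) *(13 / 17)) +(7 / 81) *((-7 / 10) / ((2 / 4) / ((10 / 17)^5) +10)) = 173249240839780424339 / 1825994259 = 94879400625.64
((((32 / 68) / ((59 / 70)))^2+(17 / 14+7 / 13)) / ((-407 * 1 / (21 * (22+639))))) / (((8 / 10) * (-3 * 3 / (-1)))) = -416421264885 / 42582348952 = -9.78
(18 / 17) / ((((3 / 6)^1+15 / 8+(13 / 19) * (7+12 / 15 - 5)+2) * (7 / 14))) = 27360 / 81277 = 0.34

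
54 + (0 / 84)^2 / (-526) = 54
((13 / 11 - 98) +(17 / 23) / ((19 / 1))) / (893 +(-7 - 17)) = -465218 / 4177283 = -0.11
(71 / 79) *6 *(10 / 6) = 710 / 79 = 8.99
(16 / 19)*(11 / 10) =88 / 95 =0.93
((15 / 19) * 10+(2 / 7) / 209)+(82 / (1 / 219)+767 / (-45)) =62192771 / 3465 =17948.85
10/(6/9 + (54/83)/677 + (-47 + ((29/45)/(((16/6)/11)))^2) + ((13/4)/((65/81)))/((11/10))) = -89006544000/316719266539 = -0.28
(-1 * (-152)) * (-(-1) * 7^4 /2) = 182476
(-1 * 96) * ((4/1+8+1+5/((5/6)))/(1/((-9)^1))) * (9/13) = 147744/13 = 11364.92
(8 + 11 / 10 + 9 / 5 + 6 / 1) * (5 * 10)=845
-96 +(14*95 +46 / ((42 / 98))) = 4024 / 3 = 1341.33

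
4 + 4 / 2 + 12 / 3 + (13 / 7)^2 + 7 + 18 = 1884 / 49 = 38.45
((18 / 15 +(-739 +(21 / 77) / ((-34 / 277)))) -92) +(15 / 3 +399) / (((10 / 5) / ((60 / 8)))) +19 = 701.98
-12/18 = -2/3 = -0.67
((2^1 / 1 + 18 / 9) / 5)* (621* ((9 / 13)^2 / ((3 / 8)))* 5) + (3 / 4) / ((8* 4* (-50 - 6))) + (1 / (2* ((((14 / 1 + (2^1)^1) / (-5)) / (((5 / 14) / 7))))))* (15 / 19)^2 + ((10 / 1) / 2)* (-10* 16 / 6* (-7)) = 37727402940385 / 9183562752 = 4108.14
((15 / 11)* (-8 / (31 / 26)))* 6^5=-24261120 / 341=-71146.98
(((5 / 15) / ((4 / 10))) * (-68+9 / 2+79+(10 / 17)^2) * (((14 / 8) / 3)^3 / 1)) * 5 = 26179475 / 1997568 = 13.11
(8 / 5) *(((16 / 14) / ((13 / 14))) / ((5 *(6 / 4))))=256 / 975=0.26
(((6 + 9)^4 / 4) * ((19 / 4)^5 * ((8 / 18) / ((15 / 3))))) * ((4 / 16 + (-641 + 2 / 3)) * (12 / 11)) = -21396280971375 / 11264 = -1899527785.10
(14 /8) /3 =7 /12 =0.58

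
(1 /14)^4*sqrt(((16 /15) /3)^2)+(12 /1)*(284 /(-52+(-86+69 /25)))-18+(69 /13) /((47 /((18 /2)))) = -64049236142 /1518356385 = -42.18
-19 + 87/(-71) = -1436/71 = -20.23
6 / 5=1.20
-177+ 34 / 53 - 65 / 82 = -769899 / 4346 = -177.15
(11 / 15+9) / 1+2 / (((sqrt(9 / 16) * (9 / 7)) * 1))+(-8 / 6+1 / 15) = 1423 / 135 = 10.54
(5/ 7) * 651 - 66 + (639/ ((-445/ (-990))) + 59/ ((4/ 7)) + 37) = 698061/ 356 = 1960.85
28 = 28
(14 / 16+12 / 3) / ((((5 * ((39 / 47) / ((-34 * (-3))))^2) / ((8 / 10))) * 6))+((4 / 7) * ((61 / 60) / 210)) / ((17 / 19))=9572199661 / 4873050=1964.31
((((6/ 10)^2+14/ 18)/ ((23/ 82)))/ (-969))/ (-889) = 20992/ 4457957175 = 0.00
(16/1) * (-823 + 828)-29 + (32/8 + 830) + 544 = 1429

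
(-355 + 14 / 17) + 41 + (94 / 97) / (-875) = -451876098 / 1442875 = -313.18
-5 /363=-0.01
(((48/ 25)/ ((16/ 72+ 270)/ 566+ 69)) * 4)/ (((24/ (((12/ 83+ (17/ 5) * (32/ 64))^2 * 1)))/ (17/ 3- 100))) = -1126352955174/ 761919094375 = -1.48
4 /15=0.27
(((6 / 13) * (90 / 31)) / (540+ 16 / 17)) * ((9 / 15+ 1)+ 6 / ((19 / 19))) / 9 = 102 / 48763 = 0.00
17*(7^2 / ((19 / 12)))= 9996 / 19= 526.11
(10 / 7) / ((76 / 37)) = 185 / 266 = 0.70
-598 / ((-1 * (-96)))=-299 / 48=-6.23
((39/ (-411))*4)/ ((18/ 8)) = -208/ 1233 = -0.17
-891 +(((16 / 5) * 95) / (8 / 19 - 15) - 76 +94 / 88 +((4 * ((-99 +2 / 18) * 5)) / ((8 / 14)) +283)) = -456855653 / 109692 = -4164.89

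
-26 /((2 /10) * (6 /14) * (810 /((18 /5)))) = -182 /135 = -1.35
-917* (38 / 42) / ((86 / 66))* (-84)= 2299836 / 43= 53484.56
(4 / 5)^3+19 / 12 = 3143 / 1500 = 2.10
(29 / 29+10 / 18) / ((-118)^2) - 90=-90.00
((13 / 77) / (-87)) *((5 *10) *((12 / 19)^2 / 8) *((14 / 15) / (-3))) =520 / 345477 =0.00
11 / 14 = 0.79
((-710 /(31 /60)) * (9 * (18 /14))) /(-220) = 172530 /2387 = 72.28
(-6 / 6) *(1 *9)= -9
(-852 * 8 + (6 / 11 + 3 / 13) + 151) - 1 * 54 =-960706 / 143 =-6718.22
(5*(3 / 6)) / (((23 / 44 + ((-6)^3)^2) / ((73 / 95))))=1606 / 39004853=0.00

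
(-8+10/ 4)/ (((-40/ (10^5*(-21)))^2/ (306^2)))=-1419463237500000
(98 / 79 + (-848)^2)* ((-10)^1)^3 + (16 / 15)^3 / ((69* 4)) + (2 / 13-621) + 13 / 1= -171983242343780102 / 239162625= -719105848.35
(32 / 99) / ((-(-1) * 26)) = 16 / 1287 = 0.01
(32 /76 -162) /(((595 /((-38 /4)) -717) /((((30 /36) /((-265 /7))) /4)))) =-10745 /9421068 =-0.00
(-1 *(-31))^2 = 961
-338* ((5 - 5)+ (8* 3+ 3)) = -9126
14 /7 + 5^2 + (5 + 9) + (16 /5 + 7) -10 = 206 /5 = 41.20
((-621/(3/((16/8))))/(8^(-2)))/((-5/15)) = 79488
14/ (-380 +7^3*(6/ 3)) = 7/ 153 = 0.05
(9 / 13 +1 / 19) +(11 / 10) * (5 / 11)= 615 / 494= 1.24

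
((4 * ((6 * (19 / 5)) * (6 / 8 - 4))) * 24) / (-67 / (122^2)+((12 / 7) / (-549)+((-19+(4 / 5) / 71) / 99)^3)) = 132401075143397860800 / 273237744481811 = 484563.64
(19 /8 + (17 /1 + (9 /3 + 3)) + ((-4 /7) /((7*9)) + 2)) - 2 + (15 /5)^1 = 100075 /3528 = 28.37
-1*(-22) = 22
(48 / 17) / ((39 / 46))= 736 / 221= 3.33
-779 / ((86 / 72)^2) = -1009584 / 1849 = -546.02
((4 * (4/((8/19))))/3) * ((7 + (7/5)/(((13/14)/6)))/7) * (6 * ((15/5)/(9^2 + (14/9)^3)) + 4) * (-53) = -78110585284/12049635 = -6482.40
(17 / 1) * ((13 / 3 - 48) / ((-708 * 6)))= 2227 / 12744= 0.17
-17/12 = -1.42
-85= -85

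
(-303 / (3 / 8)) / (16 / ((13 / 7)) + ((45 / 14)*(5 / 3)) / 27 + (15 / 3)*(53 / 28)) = -2647008 / 59879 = -44.21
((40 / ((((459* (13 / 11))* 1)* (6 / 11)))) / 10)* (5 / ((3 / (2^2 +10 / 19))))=104060 / 1020357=0.10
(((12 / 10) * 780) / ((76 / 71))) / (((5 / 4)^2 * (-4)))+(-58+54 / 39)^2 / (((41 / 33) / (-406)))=-3447840902424 / 3291275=-1047569.99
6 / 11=0.55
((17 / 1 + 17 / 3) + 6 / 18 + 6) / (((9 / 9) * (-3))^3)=-29 / 27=-1.07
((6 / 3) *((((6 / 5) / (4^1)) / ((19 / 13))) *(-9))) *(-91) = 31941 / 95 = 336.22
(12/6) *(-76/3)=-152/3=-50.67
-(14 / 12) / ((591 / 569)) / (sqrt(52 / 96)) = -1.53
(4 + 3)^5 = 16807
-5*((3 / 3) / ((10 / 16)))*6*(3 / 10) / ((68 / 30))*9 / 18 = -54 / 17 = -3.18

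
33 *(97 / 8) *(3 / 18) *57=60819 / 16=3801.19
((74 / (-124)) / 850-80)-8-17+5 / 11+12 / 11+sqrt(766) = -59973007 / 579700+sqrt(766) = -75.78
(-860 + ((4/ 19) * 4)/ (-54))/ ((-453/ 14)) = 6176632/ 232389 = 26.58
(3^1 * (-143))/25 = -429/25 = -17.16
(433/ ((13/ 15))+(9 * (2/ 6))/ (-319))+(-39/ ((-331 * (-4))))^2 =3631937680803/ 7269591472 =499.61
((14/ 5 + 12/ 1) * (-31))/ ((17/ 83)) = -190402/ 85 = -2240.02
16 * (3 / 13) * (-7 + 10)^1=144 / 13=11.08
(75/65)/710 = 3/1846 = 0.00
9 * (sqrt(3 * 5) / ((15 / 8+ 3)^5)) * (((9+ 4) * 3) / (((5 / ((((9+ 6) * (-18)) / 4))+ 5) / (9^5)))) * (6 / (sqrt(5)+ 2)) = -69657034752 * sqrt(15) / 3798613+ 174142586880 * sqrt(3) / 3798613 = 8382.87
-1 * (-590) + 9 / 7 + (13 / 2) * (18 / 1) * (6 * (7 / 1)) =38537 / 7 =5505.29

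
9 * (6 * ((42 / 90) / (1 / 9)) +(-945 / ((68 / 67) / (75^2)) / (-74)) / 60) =10843.26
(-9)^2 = 81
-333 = -333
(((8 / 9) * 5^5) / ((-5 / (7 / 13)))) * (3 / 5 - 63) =56000 / 3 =18666.67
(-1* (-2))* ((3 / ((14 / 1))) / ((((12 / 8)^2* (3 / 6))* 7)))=8 / 147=0.05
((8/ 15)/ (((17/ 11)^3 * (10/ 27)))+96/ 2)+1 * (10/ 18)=48.95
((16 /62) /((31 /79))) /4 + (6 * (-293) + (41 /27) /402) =-18335405719 /10430694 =-1757.83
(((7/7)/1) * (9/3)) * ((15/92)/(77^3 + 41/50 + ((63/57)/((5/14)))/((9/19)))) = 3375/3150128438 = 0.00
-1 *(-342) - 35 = 307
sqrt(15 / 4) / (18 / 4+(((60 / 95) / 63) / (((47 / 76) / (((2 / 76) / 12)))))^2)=3165075081 * sqrt(15) / 28485675737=0.43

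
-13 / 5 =-2.60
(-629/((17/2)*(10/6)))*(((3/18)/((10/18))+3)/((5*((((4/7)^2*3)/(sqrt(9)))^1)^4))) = -21116466063/8192000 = -2577.69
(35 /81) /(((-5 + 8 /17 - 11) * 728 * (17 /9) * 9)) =-5 /2223936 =-0.00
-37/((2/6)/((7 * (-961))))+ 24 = 746721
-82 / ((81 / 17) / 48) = -22304 / 27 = -826.07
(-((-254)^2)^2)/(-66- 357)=4162314256/423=9839986.42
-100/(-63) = 100/63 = 1.59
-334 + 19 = -315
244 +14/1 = 258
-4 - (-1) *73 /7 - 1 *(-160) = 1165 /7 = 166.43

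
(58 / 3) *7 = 406 / 3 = 135.33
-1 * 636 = -636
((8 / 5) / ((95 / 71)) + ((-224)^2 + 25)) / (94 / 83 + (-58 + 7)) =-1979221569 / 1966025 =-1006.71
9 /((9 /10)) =10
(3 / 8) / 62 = 3 / 496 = 0.01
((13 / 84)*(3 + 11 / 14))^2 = 474721 / 1382976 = 0.34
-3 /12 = -1 /4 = -0.25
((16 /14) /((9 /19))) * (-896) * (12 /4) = -19456 /3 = -6485.33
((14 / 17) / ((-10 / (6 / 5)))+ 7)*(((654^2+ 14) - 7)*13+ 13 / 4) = 65234639197 / 1700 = 38373317.17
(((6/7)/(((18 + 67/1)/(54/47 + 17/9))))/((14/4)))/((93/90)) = 10280/1213681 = 0.01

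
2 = 2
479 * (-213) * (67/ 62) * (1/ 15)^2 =-2278603/ 4650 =-490.02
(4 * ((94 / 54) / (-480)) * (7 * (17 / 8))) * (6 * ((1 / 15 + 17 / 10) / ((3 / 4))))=-296429 / 97200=-3.05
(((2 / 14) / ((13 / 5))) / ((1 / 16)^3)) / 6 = 10240 / 273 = 37.51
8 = 8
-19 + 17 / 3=-40 / 3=-13.33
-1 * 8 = -8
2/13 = 0.15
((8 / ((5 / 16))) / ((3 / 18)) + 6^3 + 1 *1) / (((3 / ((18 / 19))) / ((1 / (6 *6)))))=1853 / 570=3.25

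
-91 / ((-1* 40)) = 91 / 40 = 2.28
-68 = -68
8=8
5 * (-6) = -30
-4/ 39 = -0.10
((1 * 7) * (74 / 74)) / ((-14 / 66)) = -33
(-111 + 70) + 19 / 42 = -1703 / 42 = -40.55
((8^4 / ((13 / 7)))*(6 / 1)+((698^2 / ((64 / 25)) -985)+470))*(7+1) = 42230717 / 26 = 1624258.35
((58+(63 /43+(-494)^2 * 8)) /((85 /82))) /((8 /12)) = 10325965743 /3655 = 2825161.63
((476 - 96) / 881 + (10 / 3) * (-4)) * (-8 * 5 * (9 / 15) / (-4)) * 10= -682000 / 881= -774.12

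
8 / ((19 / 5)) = 40 / 19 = 2.11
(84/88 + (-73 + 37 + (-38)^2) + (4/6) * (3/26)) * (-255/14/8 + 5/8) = -10650265/4576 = -2327.42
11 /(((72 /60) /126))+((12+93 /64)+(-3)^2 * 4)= 77085 /64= 1204.45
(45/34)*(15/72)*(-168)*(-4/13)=3150/221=14.25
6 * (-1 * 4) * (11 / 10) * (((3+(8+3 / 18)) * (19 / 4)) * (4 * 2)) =-56012 / 5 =-11202.40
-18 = -18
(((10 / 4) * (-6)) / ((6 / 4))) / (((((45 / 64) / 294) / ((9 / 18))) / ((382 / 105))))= -342272 / 45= -7606.04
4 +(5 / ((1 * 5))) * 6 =10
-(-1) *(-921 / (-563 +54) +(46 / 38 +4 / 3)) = 126302 / 29013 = 4.35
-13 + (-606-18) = -637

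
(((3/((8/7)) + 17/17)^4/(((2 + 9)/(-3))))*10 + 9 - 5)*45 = -473359635/22528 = -21012.06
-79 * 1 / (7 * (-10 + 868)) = -79 / 6006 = -0.01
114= 114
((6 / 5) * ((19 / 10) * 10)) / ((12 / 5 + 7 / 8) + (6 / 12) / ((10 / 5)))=304 / 47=6.47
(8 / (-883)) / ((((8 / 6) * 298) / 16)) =-48 / 131567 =-0.00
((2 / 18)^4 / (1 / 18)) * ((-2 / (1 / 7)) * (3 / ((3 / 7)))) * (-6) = 392 / 243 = 1.61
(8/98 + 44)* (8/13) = 17280/637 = 27.13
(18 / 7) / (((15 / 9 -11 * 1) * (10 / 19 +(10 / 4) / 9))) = -4617 / 13475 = -0.34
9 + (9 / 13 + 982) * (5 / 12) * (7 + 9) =255851 / 39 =6560.28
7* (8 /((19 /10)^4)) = 560000 /130321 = 4.30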